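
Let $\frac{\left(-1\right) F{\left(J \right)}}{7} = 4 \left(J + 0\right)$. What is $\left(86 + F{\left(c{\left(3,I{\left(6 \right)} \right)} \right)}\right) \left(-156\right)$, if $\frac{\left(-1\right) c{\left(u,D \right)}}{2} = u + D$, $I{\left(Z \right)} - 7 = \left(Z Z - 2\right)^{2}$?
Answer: $-10199592$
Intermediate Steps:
$I{\left(Z \right)} = 7 + \left(-2 + Z^{2}\right)^{2}$ ($I{\left(Z \right)} = 7 + \left(Z Z - 2\right)^{2} = 7 + \left(Z^{2} - 2\right)^{2} = 7 + \left(-2 + Z^{2}\right)^{2}$)
$c{\left(u,D \right)} = - 2 D - 2 u$ ($c{\left(u,D \right)} = - 2 \left(u + D\right) = - 2 \left(D + u\right) = - 2 D - 2 u$)
$F{\left(J \right)} = - 28 J$ ($F{\left(J \right)} = - 7 \cdot 4 \left(J + 0\right) = - 7 \cdot 4 J = - 28 J$)
$\left(86 + F{\left(c{\left(3,I{\left(6 \right)} \right)} \right)}\right) \left(-156\right) = \left(86 - 28 \left(- 2 \left(7 + \left(-2 + 6^{2}\right)^{2}\right) - 6\right)\right) \left(-156\right) = \left(86 - 28 \left(- 2 \left(7 + \left(-2 + 36\right)^{2}\right) - 6\right)\right) \left(-156\right) = \left(86 - 28 \left(- 2 \left(7 + 34^{2}\right) - 6\right)\right) \left(-156\right) = \left(86 - 28 \left(- 2 \left(7 + 1156\right) - 6\right)\right) \left(-156\right) = \left(86 - 28 \left(\left(-2\right) 1163 - 6\right)\right) \left(-156\right) = \left(86 - 28 \left(-2326 - 6\right)\right) \left(-156\right) = \left(86 - -65296\right) \left(-156\right) = \left(86 + 65296\right) \left(-156\right) = 65382 \left(-156\right) = -10199592$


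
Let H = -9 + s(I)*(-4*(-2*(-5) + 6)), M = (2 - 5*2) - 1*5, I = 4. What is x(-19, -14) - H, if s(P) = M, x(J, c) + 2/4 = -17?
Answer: -1681/2 ≈ -840.50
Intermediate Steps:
x(J, c) = -35/2 (x(J, c) = -½ - 17 = -35/2)
M = -13 (M = (2 - 10) - 5 = -8 - 5 = -13)
s(P) = -13
H = 823 (H = -9 - (-52)*(-2*(-5) + 6) = -9 - (-52)*(10 + 6) = -9 - (-52)*16 = -9 - 13*(-64) = -9 + 832 = 823)
x(-19, -14) - H = -35/2 - 1*823 = -35/2 - 823 = -1681/2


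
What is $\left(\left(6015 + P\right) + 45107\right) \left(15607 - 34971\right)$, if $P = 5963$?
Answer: $-1105393940$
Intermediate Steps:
$\left(\left(6015 + P\right) + 45107\right) \left(15607 - 34971\right) = \left(\left(6015 + 5963\right) + 45107\right) \left(15607 - 34971\right) = \left(11978 + 45107\right) \left(-19364\right) = 57085 \left(-19364\right) = -1105393940$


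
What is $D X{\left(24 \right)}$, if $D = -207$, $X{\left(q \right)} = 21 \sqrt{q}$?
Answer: $- 8694 \sqrt{6} \approx -21296.0$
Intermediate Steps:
$D X{\left(24 \right)} = - 207 \cdot 21 \sqrt{24} = - 207 \cdot 21 \cdot 2 \sqrt{6} = - 207 \cdot 42 \sqrt{6} = - 8694 \sqrt{6}$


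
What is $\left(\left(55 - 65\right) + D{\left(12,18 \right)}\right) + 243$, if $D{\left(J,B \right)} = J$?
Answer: $245$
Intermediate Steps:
$\left(\left(55 - 65\right) + D{\left(12,18 \right)}\right) + 243 = \left(\left(55 - 65\right) + 12\right) + 243 = \left(-10 + 12\right) + 243 = 2 + 243 = 245$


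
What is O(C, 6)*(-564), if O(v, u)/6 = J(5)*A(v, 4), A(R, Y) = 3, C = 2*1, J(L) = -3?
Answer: 30456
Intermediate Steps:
C = 2
O(v, u) = -54 (O(v, u) = 6*(-3*3) = 6*(-9) = -54)
O(C, 6)*(-564) = -54*(-564) = 30456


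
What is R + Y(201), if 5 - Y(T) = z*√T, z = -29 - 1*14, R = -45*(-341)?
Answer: 15350 + 43*√201 ≈ 15960.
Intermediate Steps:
R = 15345
z = -43 (z = -29 - 14 = -43)
Y(T) = 5 + 43*√T (Y(T) = 5 - (-43)*√T = 5 + 43*√T)
R + Y(201) = 15345 + (5 + 43*√201) = 15350 + 43*√201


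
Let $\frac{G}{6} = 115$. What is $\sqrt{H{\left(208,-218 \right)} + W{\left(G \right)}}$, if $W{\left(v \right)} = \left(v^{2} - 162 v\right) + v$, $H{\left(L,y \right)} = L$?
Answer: $\sqrt{365218} \approx 604.33$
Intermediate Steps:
$G = 690$ ($G = 6 \cdot 115 = 690$)
$W{\left(v \right)} = v^{2} - 161 v$
$\sqrt{H{\left(208,-218 \right)} + W{\left(G \right)}} = \sqrt{208 + 690 \left(-161 + 690\right)} = \sqrt{208 + 690 \cdot 529} = \sqrt{208 + 365010} = \sqrt{365218}$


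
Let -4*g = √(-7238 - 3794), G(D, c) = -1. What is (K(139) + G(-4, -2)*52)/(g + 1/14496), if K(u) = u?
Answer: 1261152/144887404033 + 9140829696*I*√2758/144887404033 ≈ 8.7044e-6 + 3.3132*I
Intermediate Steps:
g = -I*√2758/2 (g = -√(-7238 - 3794)/4 = -I*√2758/2 ≈ -26.258*I)
(K(139) + G(-4, -2)*52)/(g + 1/14496) = (139 - 1*52)/(-I*√2758/2 + 1/14496) = (139 - 52)/(-I*√2758/2 + 1/14496) = 87/(1/14496 - I*√2758/2)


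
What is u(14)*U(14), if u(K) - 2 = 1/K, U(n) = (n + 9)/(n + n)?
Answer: 667/392 ≈ 1.7015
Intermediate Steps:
U(n) = (9 + n)/(2*n) (U(n) = (9 + n)/((2*n)) = (9 + n)*(1/(2*n)) = (9 + n)/(2*n))
u(K) = 2 + 1/K
u(14)*U(14) = (2 + 1/14)*((½)*(9 + 14)/14) = (2 + 1/14)*((½)*(1/14)*23) = (29/14)*(23/28) = 667/392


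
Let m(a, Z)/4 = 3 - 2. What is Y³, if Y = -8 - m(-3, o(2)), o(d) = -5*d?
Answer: -1728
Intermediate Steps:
m(a, Z) = 4 (m(a, Z) = 4*(3 - 2) = 4*1 = 4)
Y = -12 (Y = -8 - 1*4 = -8 - 4 = -12)
Y³ = (-12)³ = -1728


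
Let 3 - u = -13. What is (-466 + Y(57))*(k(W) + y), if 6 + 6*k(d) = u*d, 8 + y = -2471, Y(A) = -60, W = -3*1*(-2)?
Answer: 1296064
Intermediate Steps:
W = 6 (W = -3*(-2) = 6)
y = -2479 (y = -8 - 2471 = -2479)
u = 16 (u = 3 - 1*(-13) = 3 + 13 = 16)
k(d) = -1 + 8*d/3 (k(d) = -1 + (16*d)/6 = -1 + 8*d/3)
(-466 + Y(57))*(k(W) + y) = (-466 - 60)*((-1 + (8/3)*6) - 2479) = -526*((-1 + 16) - 2479) = -526*(15 - 2479) = -526*(-2464) = 1296064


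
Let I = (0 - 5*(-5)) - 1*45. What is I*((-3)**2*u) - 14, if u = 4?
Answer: -734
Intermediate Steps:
I = -20 (I = (0 + 25) - 45 = 25 - 45 = -20)
I*((-3)**2*u) - 14 = -20*(-3)**2*4 - 14 = -180*4 - 14 = -20*36 - 14 = -720 - 14 = -734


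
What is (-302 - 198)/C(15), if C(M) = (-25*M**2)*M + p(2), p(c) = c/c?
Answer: 250/42187 ≈ 0.0059260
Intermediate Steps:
p(c) = 1
C(M) = 1 - 25*M**3 (C(M) = (-25*M**2)*M + 1 = -25*M**3 + 1 = 1 - 25*M**3)
(-302 - 198)/C(15) = (-302 - 198)/(1 - 25*15**3) = -500/(1 - 25*3375) = -500/(1 - 84375) = -500/(-84374) = -500*(-1/84374) = 250/42187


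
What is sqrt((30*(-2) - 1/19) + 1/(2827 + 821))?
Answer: I*sqrt(12487047)/456 ≈ 7.7493*I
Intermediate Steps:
sqrt((30*(-2) - 1/19) + 1/(2827 + 821)) = sqrt((-60 - 1*1/19) + 1/3648) = sqrt((-60 - 1/19) + 1/3648) = sqrt(-1141/19 + 1/3648) = sqrt(-219071/3648) = I*sqrt(12487047)/456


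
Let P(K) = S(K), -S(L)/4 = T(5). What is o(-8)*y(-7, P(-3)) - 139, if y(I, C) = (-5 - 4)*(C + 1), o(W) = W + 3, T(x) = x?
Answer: -994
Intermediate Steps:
S(L) = -20 (S(L) = -4*5 = -20)
P(K) = -20
o(W) = 3 + W
y(I, C) = -9 - 9*C (y(I, C) = -9*(1 + C) = -9 - 9*C)
o(-8)*y(-7, P(-3)) - 139 = (3 - 8)*(-9 - 9*(-20)) - 139 = -5*(-9 + 180) - 139 = -5*171 - 139 = -855 - 139 = -994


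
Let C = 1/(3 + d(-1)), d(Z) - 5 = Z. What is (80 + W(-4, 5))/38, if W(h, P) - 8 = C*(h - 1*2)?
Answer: 305/133 ≈ 2.2932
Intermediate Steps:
d(Z) = 5 + Z
C = 1/7 (C = 1/(3 + (5 - 1)) = 1/(3 + 4) = 1/7 ≈ 0.14286)
W(h, P) = 54/7 + h/7 (W(h, P) = 8 + (h - 1*2)/7 = 8 + (h - 2)/7 = 8 + (-2 + h)/7 = 8 + (-2/7 + h/7) = 54/7 + h/7)
(80 + W(-4, 5))/38 = (80 + (54/7 + (1/7)*(-4)))/38 = (80 + (54/7 - 4/7))*(1/38) = (80 + 50/7)*(1/38) = (610/7)*(1/38) = 305/133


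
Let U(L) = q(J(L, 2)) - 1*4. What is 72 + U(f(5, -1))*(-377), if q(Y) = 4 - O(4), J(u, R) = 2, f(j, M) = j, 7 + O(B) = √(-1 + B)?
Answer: -2567 + 377*√3 ≈ -1914.0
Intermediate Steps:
O(B) = -7 + √(-1 + B)
q(Y) = 11 - √3 (q(Y) = 4 - (-7 + √(-1 + 4)) = 4 - (-7 + √3) = 4 + (7 - √3) = 11 - √3)
U(L) = 7 - √3 (U(L) = (11 - √3) - 1*4 = (11 - √3) - 4 = 7 - √3)
72 + U(f(5, -1))*(-377) = 72 + (7 - √3)*(-377) = 72 + (-2639 + 377*√3) = -2567 + 377*√3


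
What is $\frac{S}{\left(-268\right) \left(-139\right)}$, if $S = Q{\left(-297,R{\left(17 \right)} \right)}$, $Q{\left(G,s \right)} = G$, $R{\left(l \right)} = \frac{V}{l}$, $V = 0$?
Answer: $- \frac{297}{37252} \approx -0.0079727$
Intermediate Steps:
$R{\left(l \right)} = 0$ ($R{\left(l \right)} = \frac{0}{l} = 0$)
$S = -297$
$\frac{S}{\left(-268\right) \left(-139\right)} = - \frac{297}{\left(-268\right) \left(-139\right)} = - \frac{297}{37252}$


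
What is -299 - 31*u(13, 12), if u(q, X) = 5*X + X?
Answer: -2531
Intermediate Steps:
u(q, X) = 6*X
-299 - 31*u(13, 12) = -299 - 186*12 = -299 - 31*72 = -299 - 2232 = -2531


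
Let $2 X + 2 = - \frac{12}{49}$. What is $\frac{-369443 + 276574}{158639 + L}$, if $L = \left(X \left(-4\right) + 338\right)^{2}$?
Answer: $- \frac{222978469}{662527763} \approx -0.33656$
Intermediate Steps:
$X = - \frac{55}{49}$ ($X = -1 + \frac{\left(-12\right) \frac{1}{49}}{2} = -1 + \frac{1}{2} \left(- \frac{12}{49}\right) = -1 - \frac{6}{49} = - \frac{55}{49} \approx -1.1224$)
$L = \frac{281635524}{2401}$ ($L = \left(\left(- \frac{55}{49}\right) \left(-4\right) + 338\right)^{2} = \left(\frac{220}{49} + 338\right)^{2} = \left(\frac{16782}{49}\right)^{2} = \frac{281635524}{2401} \approx 1.173 \cdot 10^{5}$)
$\frac{-369443 + 276574}{158639 + L} = \frac{-369443 + 276574}{158639 + \frac{281635524}{2401}} = - \frac{92869}{\frac{662527763}{2401}} = \left(-92869\right) \frac{2401}{662527763} = - \frac{222978469}{662527763}$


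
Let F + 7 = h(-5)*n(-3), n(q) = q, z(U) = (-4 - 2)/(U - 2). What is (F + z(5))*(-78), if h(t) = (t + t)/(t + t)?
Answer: 936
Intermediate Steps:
h(t) = 1 (h(t) = (2*t)/((2*t)) = (2*t)*(1/(2*t)) = 1)
z(U) = -6/(-2 + U)
F = -10 (F = -7 + 1*(-3) = -7 - 3 = -10)
(F + z(5))*(-78) = (-10 - 6/(-2 + 5))*(-78) = (-10 - 6/3)*(-78) = (-10 - 6*⅓)*(-78) = (-10 - 2)*(-78) = -12*(-78) = 936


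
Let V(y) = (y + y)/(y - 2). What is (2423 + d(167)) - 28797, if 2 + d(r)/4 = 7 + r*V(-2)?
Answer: -25686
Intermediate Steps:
V(y) = 2*y/(-2 + y) (V(y) = (2*y)/(-2 + y) = 2*y/(-2 + y))
d(r) = 20 + 4*r (d(r) = -8 + 4*(7 + r*(2*(-2)/(-2 - 2))) = -8 + 4*(7 + r*(2*(-2)/(-4))) = -8 + 4*(7 + r*(2*(-2)*(-¼))) = -8 + 4*(7 + r*1) = -8 + 4*(7 + r) = -8 + (28 + 4*r) = 20 + 4*r)
(2423 + d(167)) - 28797 = (2423 + (20 + 4*167)) - 28797 = (2423 + (20 + 668)) - 28797 = (2423 + 688) - 28797 = 3111 - 28797 = -25686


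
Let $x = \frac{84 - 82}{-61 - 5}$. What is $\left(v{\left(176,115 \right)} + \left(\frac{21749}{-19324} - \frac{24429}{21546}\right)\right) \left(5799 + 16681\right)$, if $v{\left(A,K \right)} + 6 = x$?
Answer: $- \frac{35561091470140}{190829331} \approx -1.8635 \cdot 10^{5}$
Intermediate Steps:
$x = - \frac{1}{33}$ ($x = \frac{2}{-66} = 2 \left(- \frac{1}{66}\right) = - \frac{1}{33} \approx -0.030303$)
$v{\left(A,K \right)} = - \frac{199}{33}$ ($v{\left(A,K \right)} = -6 - \frac{1}{33} = - \frac{199}{33}$)
$\left(v{\left(176,115 \right)} + \left(\frac{21749}{-19324} - \frac{24429}{21546}\right)\right) \left(5799 + 16681\right) = \left(- \frac{199}{33} + \left(\frac{21749}{-19324} - \frac{24429}{21546}\right)\right) \left(5799 + 16681\right) = \left(- \frac{199}{33} + \left(21749 \left(- \frac{1}{19324}\right) - \frac{8143}{7182}\right)\right) 22480 = \left(- \frac{199}{33} - \frac{156778325}{69392484}\right) 22480 = \left(- \frac{6327596347}{763317324}\right) 22480 = - \frac{35561091470140}{190829331}$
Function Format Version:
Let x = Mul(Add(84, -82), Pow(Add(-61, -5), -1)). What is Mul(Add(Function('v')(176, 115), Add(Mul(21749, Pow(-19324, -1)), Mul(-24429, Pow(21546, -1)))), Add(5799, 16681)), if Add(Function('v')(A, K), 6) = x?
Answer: Rational(-35561091470140, 190829331) ≈ -1.8635e+5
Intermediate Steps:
x = Rational(-1, 33) (x = Mul(2, Pow(-66, -1)) = Mul(2, Rational(-1, 66)) = Rational(-1, 33) ≈ -0.030303)
Function('v')(A, K) = Rational(-199, 33) (Function('v')(A, K) = Add(-6, Rational(-1, 33)) = Rational(-199, 33))
Mul(Add(Function('v')(176, 115), Add(Mul(21749, Pow(-19324, -1)), Mul(-24429, Pow(21546, -1)))), Add(5799, 16681)) = Mul(Add(Rational(-199, 33), Add(Mul(21749, Pow(-19324, -1)), Mul(-24429, Pow(21546, -1)))), Add(5799, 16681)) = Mul(Add(Rational(-199, 33), Add(Mul(21749, Rational(-1, 19324)), Mul(-24429, Rational(1, 21546)))), 22480) = Mul(Add(Rational(-199, 33), Add(Rational(-21749, 19324), Rational(-8143, 7182))), 22480) = Mul(Add(Rational(-199, 33), Rational(-156778325, 69392484)), 22480) = Mul(Rational(-6327596347, 763317324), 22480) = Rational(-35561091470140, 190829331)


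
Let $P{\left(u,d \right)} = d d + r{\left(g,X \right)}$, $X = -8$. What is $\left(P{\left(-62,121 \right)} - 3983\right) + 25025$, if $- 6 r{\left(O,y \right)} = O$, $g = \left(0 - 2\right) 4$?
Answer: $\frac{107053}{3} \approx 35684.0$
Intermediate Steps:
$g = -8$ ($g = \left(-2\right) 4 = -8$)
$r{\left(O,y \right)} = - \frac{O}{6}$
$P{\left(u,d \right)} = \frac{4}{3} + d^{2}$ ($P{\left(u,d \right)} = d d - - \frac{4}{3} = d^{2} + \frac{4}{3} = \frac{4}{3} + d^{2}$)
$\left(P{\left(-62,121 \right)} - 3983\right) + 25025 = \left(\left(\frac{4}{3} + 121^{2}\right) - 3983\right) + 25025 = \left(\left(\frac{4}{3} + 14641\right) - 3983\right) + 25025 = \left(\frac{43927}{3} - 3983\right) + 25025 = \frac{31978}{3} + 25025 = \frac{107053}{3}$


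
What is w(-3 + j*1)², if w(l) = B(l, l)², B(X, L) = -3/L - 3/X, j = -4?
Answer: 1296/2401 ≈ 0.53977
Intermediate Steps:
w(l) = 36/l² (w(l) = (-3/l - 3/l)² = (-6/l)² = 36/l²)
w(-3 + j*1)² = (36/(-3 - 4*1)²)² = (36/(-3 - 4)²)² = (36/(-7)²)² = (36*(1/49))² = (36/49)² = 1296/2401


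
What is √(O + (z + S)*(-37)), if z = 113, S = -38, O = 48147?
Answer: 2*√11343 ≈ 213.01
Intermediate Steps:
√(O + (z + S)*(-37)) = √(48147 + (113 - 38)*(-37)) = √(48147 + 75*(-37)) = √(48147 - 2775) = √45372 = 2*√11343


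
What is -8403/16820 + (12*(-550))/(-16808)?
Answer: -343473/3212620 ≈ -0.10691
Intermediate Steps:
-8403/16820 + (12*(-550))/(-16808) = -8403*1/16820 - 6600*(-1/16808) = -8403/16820 + 75/191 = -343473/3212620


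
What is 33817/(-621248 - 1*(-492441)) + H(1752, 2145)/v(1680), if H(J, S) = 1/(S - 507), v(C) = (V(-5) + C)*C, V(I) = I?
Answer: -22267682873599/84816318132000 ≈ -0.26254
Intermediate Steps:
v(C) = C*(-5 + C) (v(C) = (-5 + C)*C = C*(-5 + C))
H(J, S) = 1/(-507 + S)
33817/(-621248 - 1*(-492441)) + H(1752, 2145)/v(1680) = 33817/(-621248 - 1*(-492441)) + 1/((-507 + 2145)*((1680*(-5 + 1680)))) = 33817/(-621248 + 492441) + 1/(1638*((1680*1675))) = 33817/(-128807) + (1/1638)/2814000 = 33817*(-1/128807) + (1/1638)*(1/2814000) = -4831/18401 + 1/4609332000 = -22267682873599/84816318132000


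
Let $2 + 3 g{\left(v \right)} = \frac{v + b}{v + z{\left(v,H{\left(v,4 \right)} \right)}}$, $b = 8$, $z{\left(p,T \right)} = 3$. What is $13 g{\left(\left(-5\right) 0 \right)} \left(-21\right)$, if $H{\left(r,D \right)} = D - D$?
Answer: $- \frac{182}{3} \approx -60.667$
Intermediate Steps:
$H{\left(r,D \right)} = 0$
$g{\left(v \right)} = - \frac{2}{3} + \frac{8 + v}{3 \left(3 + v\right)}$ ($g{\left(v \right)} = - \frac{2}{3} + \frac{\left(v + 8\right) \frac{1}{v + 3}}{3} = - \frac{2}{3} + \frac{\left(8 + v\right) \frac{1}{3 + v}}{3} = - \frac{2}{3} + \frac{\frac{1}{3 + v} \left(8 + v\right)}{3} = - \frac{2}{3} + \frac{8 + v}{3 \left(3 + v\right)}$)
$13 g{\left(\left(-5\right) 0 \right)} \left(-21\right) = 13 \frac{2 - \left(-5\right) 0}{3 \left(3 - 0\right)} \left(-21\right) = 13 \frac{2 - 0}{3 \left(3 + 0\right)} \left(-21\right) = 13 \frac{2 + 0}{3 \cdot 3} \left(-21\right) = 13 \cdot \frac{1}{3} \cdot \frac{1}{3} \cdot 2 \left(-21\right) = 13 \cdot \frac{2}{9} \left(-21\right) = 13 \left(- \frac{14}{3}\right) = - \frac{182}{3}$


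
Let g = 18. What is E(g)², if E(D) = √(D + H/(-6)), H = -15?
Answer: 41/2 ≈ 20.500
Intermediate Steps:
E(D) = √(5/2 + D) (E(D) = √(D - 15/(-6)) = √(D - 15*(-⅙)) = √(D + 5/2) = √(5/2 + D))
E(g)² = (√(10 + 4*18)/2)² = (√(10 + 72)/2)² = (√82/2)² = 41/2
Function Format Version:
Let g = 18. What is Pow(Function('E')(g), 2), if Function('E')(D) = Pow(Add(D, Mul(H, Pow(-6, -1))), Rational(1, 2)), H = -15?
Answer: Rational(41, 2) ≈ 20.500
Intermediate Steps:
Function('E')(D) = Pow(Add(Rational(5, 2), D), Rational(1, 2)) (Function('E')(D) = Pow(Add(D, Mul(-15, Pow(-6, -1))), Rational(1, 2)) = Pow(Add(D, Mul(-15, Rational(-1, 6))), Rational(1, 2)) = Pow(Add(D, Rational(5, 2)), Rational(1, 2)) = Pow(Add(Rational(5, 2), D), Rational(1, 2)))
Pow(Function('E')(g), 2) = Pow(Mul(Rational(1, 2), Pow(Add(10, Mul(4, 18)), Rational(1, 2))), 2) = Pow(Mul(Rational(1, 2), Pow(Add(10, 72), Rational(1, 2))), 2) = Pow(Mul(Rational(1, 2), Pow(82, Rational(1, 2))), 2) = Rational(41, 2)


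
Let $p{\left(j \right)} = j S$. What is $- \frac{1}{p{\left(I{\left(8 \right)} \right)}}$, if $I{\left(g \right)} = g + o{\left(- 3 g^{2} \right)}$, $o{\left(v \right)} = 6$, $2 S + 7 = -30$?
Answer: $\frac{1}{259} \approx 0.003861$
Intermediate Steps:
$S = - \frac{37}{2}$ ($S = - \frac{7}{2} + \frac{1}{2} \left(-30\right) = - \frac{7}{2} - 15 = - \frac{37}{2} \approx -18.5$)
$I{\left(g \right)} = 6 + g$ ($I{\left(g \right)} = g + 6 = 6 + g$)
$p{\left(j \right)} = - \frac{37 j}{2}$ ($p{\left(j \right)} = j \left(- \frac{37}{2}\right) = - \frac{37 j}{2}$)
$- \frac{1}{p{\left(I{\left(8 \right)} \right)}} = - \frac{1}{\left(- \frac{37}{2}\right) \left(6 + 8\right)} = - \frac{1}{\left(- \frac{37}{2}\right) 14} = - \frac{1}{-259} = \left(-1\right) \left(- \frac{1}{259}\right) = \frac{1}{259}$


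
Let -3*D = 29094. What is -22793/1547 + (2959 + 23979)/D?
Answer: -10104600/577031 ≈ -17.511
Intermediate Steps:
D = -9698 (D = -1/3*29094 = -9698)
-22793/1547 + (2959 + 23979)/D = -22793/1547 + (2959 + 23979)/(-9698) = -22793*1/1547 + 26938*(-1/9698) = -22793/1547 - 13469/4849 = -10104600/577031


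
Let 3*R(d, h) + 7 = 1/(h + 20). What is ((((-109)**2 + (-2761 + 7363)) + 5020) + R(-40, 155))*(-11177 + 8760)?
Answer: -9094245289/175 ≈ -5.1967e+7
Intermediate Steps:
R(d, h) = -7/3 + 1/(3*(20 + h)) (R(d, h) = -7/3 + 1/(3*(h + 20)) = -7/3 + 1/(3*(20 + h)))
((((-109)**2 + (-2761 + 7363)) + 5020) + R(-40, 155))*(-11177 + 8760) = ((((-109)**2 + (-2761 + 7363)) + 5020) + (-139 - 7*155)/(3*(20 + 155)))*(-11177 + 8760) = (((11881 + 4602) + 5020) + (1/3)*(-139 - 1085)/175)*(-2417) = ((16483 + 5020) + (1/3)*(1/175)*(-1224))*(-2417) = (21503 - 408/175)*(-2417) = (3762617/175)*(-2417) = -9094245289/175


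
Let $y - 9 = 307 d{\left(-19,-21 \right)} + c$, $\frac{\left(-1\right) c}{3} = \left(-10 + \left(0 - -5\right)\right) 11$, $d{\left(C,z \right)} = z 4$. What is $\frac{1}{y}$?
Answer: $- \frac{1}{25614} \approx -3.9041 \cdot 10^{-5}$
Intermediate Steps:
$d{\left(C,z \right)} = 4 z$
$c = 165$ ($c = - 3 \left(-10 + \left(0 - -5\right)\right) 11 = - 3 \left(-10 + \left(0 + 5\right)\right) 11 = - 3 \left(-10 + 5\right) 11 = - 3 \left(\left(-5\right) 11\right) = \left(-3\right) \left(-55\right) = 165$)
$y = -25614$ ($y = 9 + \left(307 \cdot 4 \left(-21\right) + 165\right) = 9 + \left(307 \left(-84\right) + 165\right) = 9 + \left(-25788 + 165\right) = 9 - 25623 = -25614$)
$\frac{1}{y} = \frac{1}{-25614} = - \frac{1}{25614}$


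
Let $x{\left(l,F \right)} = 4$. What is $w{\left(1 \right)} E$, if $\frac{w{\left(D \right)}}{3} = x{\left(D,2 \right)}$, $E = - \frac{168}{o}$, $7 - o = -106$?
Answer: $- \frac{2016}{113} \approx -17.841$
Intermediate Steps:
$o = 113$ ($o = 7 - -106 = 7 + 106 = 113$)
$E = - \frac{168}{113} \approx -1.4867$
$w{\left(D \right)} = 12$ ($w{\left(D \right)} = 3 \cdot 4 = 12$)
$w{\left(1 \right)} E = 12 \left(- \frac{168}{113}\right) = - \frac{2016}{113}$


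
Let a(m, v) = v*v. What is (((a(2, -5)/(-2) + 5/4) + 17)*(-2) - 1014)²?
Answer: 4206601/4 ≈ 1.0517e+6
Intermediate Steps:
a(m, v) = v²
(((a(2, -5)/(-2) + 5/4) + 17)*(-2) - 1014)² = ((((-5)²/(-2) + 5/4) + 17)*(-2) - 1014)² = (((25*(-½) + 5*(¼)) + 17)*(-2) - 1014)² = (((-25/2 + 5/4) + 17)*(-2) - 1014)² = ((-45/4 + 17)*(-2) - 1014)² = ((23/4)*(-2) - 1014)² = (-23/2 - 1014)² = (-2051/2)² = 4206601/4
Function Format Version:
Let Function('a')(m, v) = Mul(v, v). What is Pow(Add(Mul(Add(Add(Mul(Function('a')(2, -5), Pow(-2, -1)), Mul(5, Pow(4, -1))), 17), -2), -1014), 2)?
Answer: Rational(4206601, 4) ≈ 1.0517e+6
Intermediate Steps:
Function('a')(m, v) = Pow(v, 2)
Pow(Add(Mul(Add(Add(Mul(Function('a')(2, -5), Pow(-2, -1)), Mul(5, Pow(4, -1))), 17), -2), -1014), 2) = Pow(Add(Mul(Add(Add(Mul(Pow(-5, 2), Pow(-2, -1)), Mul(5, Pow(4, -1))), 17), -2), -1014), 2) = Pow(Add(Mul(Add(Add(Mul(25, Rational(-1, 2)), Mul(5, Rational(1, 4))), 17), -2), -1014), 2) = Pow(Add(Mul(Add(Add(Rational(-25, 2), Rational(5, 4)), 17), -2), -1014), 2) = Pow(Add(Mul(Add(Rational(-45, 4), 17), -2), -1014), 2) = Pow(Add(Mul(Rational(23, 4), -2), -1014), 2) = Pow(Add(Rational(-23, 2), -1014), 2) = Pow(Rational(-2051, 2), 2) = Rational(4206601, 4)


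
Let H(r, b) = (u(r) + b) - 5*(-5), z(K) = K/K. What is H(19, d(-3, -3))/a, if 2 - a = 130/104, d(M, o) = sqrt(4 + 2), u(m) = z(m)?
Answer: 104/3 + 4*sqrt(6)/3 ≈ 37.933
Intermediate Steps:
z(K) = 1
u(m) = 1
d(M, o) = sqrt(6)
H(r, b) = 26 + b (H(r, b) = (1 + b) - 5*(-5) = (1 + b) + 25 = 26 + b)
a = 3/4 (a = 2 - 130/104 = 2 - 1*5/4 = 2 - 5/4 = 3/4 ≈ 0.75000)
H(19, d(-3, -3))/a = (26 + sqrt(6))/(3/4) = 4*(26 + sqrt(6))/3 = 104/3 + 4*sqrt(6)/3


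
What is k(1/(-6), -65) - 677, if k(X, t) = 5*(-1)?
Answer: -682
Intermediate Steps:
k(X, t) = -5
k(1/(-6), -65) - 677 = -5 - 677 = -682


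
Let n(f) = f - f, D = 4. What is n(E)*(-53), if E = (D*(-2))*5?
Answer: 0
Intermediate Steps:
E = -40 (E = (4*(-2))*5 = -8*5 = -40)
n(f) = 0
n(E)*(-53) = 0*(-53) = 0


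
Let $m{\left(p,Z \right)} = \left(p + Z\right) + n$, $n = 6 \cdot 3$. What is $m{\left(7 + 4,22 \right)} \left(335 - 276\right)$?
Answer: $3009$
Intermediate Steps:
$n = 18$
$m{\left(p,Z \right)} = 18 + Z + p$ ($m{\left(p,Z \right)} = \left(p + Z\right) + 18 = \left(Z + p\right) + 18 = 18 + Z + p$)
$m{\left(7 + 4,22 \right)} \left(335 - 276\right) = \left(18 + 22 + \left(7 + 4\right)\right) \left(335 - 276\right) = \left(18 + 22 + 11\right) 59 = 51 \cdot 59 = 3009$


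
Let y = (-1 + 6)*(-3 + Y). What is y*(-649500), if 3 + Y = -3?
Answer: 29227500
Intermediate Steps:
Y = -6 (Y = -3 - 3 = -6)
y = -45 (y = (-1 + 6)*(-3 - 6) = 5*(-9) = -45)
y*(-649500) = -45*(-649500) = 29227500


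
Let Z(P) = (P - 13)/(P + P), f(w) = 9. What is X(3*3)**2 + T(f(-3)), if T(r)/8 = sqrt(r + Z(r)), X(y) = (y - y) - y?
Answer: 81 + 8*sqrt(79)/3 ≈ 104.70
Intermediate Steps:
Z(P) = (-13 + P)/(2*P) (Z(P) = (-13 + P)/((2*P)) = (-13 + P)*(1/(2*P)) = (-13 + P)/(2*P))
X(y) = -y (X(y) = 0 - y = -y)
T(r) = 8*sqrt(r + (-13 + r)/(2*r))
X(3*3)**2 + T(f(-3)) = (-3*3)**2 + 4*sqrt(2 - 26/9 + 4*9) = (-1*9)**2 + 4*sqrt(2 - 26*1/9 + 36) = (-9)**2 + 4*sqrt(2 - 26/9 + 36) = 81 + 4*sqrt(316/9) = 81 + 4*(2*sqrt(79)/3) = 81 + 8*sqrt(79)/3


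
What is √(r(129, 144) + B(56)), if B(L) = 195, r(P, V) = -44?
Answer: √151 ≈ 12.288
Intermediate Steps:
√(r(129, 144) + B(56)) = √(-44 + 195) = √151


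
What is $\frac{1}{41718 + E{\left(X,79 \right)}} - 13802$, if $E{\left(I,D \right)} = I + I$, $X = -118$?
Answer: $- \frac{572534563}{41482} \approx -13802.0$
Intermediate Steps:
$E{\left(I,D \right)} = 2 I$
$\frac{1}{41718 + E{\left(X,79 \right)}} - 13802 = \frac{1}{41718 + 2 \left(-118\right)} - 13802 = \frac{1}{41718 - 236} - 13802 = \frac{1}{41482} - 13802 = - \frac{572534563}{41482}$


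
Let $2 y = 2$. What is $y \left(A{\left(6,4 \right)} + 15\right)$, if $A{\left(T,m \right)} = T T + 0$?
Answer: $51$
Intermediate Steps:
$A{\left(T,m \right)} = T^{2}$ ($A{\left(T,m \right)} = T^{2} + 0 = T^{2}$)
$y = 1$ ($y = \frac{1}{2} \cdot 2 = 1$)
$y \left(A{\left(6,4 \right)} + 15\right) = 1 \left(6^{2} + 15\right) = 1 \left(36 + 15\right) = 1 \cdot 51 = 51$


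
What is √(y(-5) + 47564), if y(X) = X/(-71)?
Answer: √239770479/71 ≈ 218.09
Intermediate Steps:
y(X) = -X/71 (y(X) = X*(-1/71) = -X/71)
√(y(-5) + 47564) = √(-1/71*(-5) + 47564) = √(5/71 + 47564) = √(3377049/71) = √239770479/71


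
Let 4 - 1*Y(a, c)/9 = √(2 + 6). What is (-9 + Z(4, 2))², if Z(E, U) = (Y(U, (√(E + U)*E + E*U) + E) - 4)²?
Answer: 5419777 - 3831552*√2 ≈ 1144.2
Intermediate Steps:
Y(a, c) = 36 - 18*√2 (Y(a, c) = 36 - 9*√(2 + 6) = 36 - 18*√2)
Z(E, U) = (32 - 18*√2)² (Z(E, U) = ((36 - 18*√2) - 4)² = (32 - 18*√2)²)
(-9 + Z(4, 2))² = (-9 + (1672 - 1152*√2))² = (1663 - 1152*√2)²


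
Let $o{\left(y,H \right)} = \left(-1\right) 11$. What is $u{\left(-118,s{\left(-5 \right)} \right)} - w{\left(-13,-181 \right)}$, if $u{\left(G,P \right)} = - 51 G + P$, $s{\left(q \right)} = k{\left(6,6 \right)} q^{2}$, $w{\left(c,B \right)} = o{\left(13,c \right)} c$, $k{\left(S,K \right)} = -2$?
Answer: $5825$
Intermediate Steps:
$o{\left(y,H \right)} = -11$
$w{\left(c,B \right)} = - 11 c$
$s{\left(q \right)} = - 2 q^{2}$
$u{\left(G,P \right)} = P - 51 G$
$u{\left(-118,s{\left(-5 \right)} \right)} - w{\left(-13,-181 \right)} = \left(- 2 \left(-5\right)^{2} - -6018\right) - \left(-11\right) \left(-13\right) = \left(\left(-2\right) 25 + 6018\right) - 143 = \left(-50 + 6018\right) - 143 = 5968 - 143 = 5825$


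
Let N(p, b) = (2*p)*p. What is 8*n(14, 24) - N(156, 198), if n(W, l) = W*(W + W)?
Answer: -45536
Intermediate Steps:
n(W, l) = 2*W² (n(W, l) = W*(2*W) = 2*W²)
N(p, b) = 2*p²
8*n(14, 24) - N(156, 198) = 8*(2*14²) - 2*156² = 8*(2*196) - 2*24336 = 8*392 - 1*48672 = 3136 - 48672 = -45536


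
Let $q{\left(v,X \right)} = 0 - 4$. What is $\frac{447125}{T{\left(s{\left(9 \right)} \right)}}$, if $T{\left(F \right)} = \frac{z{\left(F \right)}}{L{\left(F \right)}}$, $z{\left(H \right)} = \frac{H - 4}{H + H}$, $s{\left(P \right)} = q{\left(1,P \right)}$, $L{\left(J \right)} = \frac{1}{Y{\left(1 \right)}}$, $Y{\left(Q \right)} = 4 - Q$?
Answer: $\frac{447125}{3} \approx 1.4904 \cdot 10^{5}$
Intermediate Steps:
$q{\left(v,X \right)} = -4$ ($q{\left(v,X \right)} = 0 - 4 = -4$)
$L{\left(J \right)} = \frac{1}{3}$ ($L{\left(J \right)} = \frac{1}{4 - 1} = \frac{1}{3}$)
$s{\left(P \right)} = -4$
$z{\left(H \right)} = \frac{-4 + H}{2 H}$
$T{\left(F \right)} = \frac{3 \left(-4 + F\right)}{2 F}$ ($T{\left(F \right)} = \frac{-4 + F}{2 F} \frac{1}{\frac{1}{3}} = \frac{-4 + F}{2 F} 3 = \frac{3 \left(-4 + F\right)}{2 F}$)
$\frac{447125}{T{\left(s{\left(9 \right)} \right)}} = \frac{447125}{\frac{3}{2} - \frac{6}{-4}} = \frac{447125}{\frac{3}{2} - - \frac{3}{2}} = \frac{447125}{\frac{3}{2} + \frac{3}{2}} = \frac{447125}{3}$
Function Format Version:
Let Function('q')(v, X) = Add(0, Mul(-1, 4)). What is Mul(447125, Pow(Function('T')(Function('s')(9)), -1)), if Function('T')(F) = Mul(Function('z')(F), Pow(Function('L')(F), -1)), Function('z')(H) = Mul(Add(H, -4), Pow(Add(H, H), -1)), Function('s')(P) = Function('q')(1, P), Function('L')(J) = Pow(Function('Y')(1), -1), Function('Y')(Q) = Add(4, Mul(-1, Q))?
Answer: Rational(447125, 3) ≈ 1.4904e+5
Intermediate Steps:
Function('q')(v, X) = -4 (Function('q')(v, X) = Add(0, -4) = -4)
Function('L')(J) = Rational(1, 3) (Function('L')(J) = Pow(Add(4, Mul(-1, 1)), -1) = Pow(Add(4, -1), -1) = Pow(3, -1) = Rational(1, 3))
Function('s')(P) = -4
Function('z')(H) = Mul(Rational(1, 2), Pow(H, -1), Add(-4, H)) (Function('z')(H) = Mul(Add(-4, H), Pow(Mul(2, H), -1)) = Mul(Add(-4, H), Mul(Rational(1, 2), Pow(H, -1))) = Mul(Rational(1, 2), Pow(H, -1), Add(-4, H)))
Function('T')(F) = Mul(Rational(3, 2), Pow(F, -1), Add(-4, F)) (Function('T')(F) = Mul(Mul(Rational(1, 2), Pow(F, -1), Add(-4, F)), Pow(Rational(1, 3), -1)) = Mul(Mul(Rational(1, 2), Pow(F, -1), Add(-4, F)), 3) = Mul(Rational(3, 2), Pow(F, -1), Add(-4, F)))
Mul(447125, Pow(Function('T')(Function('s')(9)), -1)) = Mul(447125, Pow(Add(Rational(3, 2), Mul(-6, Pow(-4, -1))), -1)) = Mul(447125, Pow(Add(Rational(3, 2), Mul(-6, Rational(-1, 4))), -1)) = Mul(447125, Pow(Add(Rational(3, 2), Rational(3, 2)), -1)) = Mul(447125, Pow(3, -1)) = Mul(447125, Rational(1, 3)) = Rational(447125, 3)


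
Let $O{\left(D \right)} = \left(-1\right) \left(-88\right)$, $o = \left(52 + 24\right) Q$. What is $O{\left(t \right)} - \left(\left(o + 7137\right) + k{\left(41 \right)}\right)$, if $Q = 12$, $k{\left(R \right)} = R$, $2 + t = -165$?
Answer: $-8002$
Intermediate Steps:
$t = -167$ ($t = -2 - 165 = -167$)
$o = 912$ ($o = \left(52 + 24\right) 12 = 76 \cdot 12 = 912$)
$O{\left(D \right)} = 88$
$O{\left(t \right)} - \left(\left(o + 7137\right) + k{\left(41 \right)}\right) = 88 - \left(\left(912 + 7137\right) + 41\right) = 88 - \left(8049 + 41\right) = 88 - 8090 = -8002$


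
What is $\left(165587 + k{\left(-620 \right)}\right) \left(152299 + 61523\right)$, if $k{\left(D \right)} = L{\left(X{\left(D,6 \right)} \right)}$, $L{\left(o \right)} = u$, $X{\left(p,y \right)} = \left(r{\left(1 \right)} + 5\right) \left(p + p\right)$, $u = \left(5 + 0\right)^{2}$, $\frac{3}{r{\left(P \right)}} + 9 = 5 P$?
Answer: $35411489064$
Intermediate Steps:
$r{\left(P \right)} = \frac{3}{-9 + 5 P}$
$u = 25$ ($u = 5^{2} = 25$)
$X{\left(p,y \right)} = \frac{17 p}{2}$ ($X{\left(p,y \right)} = \left(\frac{3}{-9 + 5 \cdot 1} + 5\right) \left(p + p\right) = \left(\frac{3}{-9 + 5} + 5\right) 2 p = \left(\frac{3}{-4} + 5\right) 2 p = \left(3 \left(- \frac{1}{4}\right) + 5\right) 2 p = \left(- \frac{3}{4} + 5\right) 2 p = \frac{17 \cdot 2 p}{4} = \frac{17 p}{2}$)
$L{\left(o \right)} = 25$
$k{\left(D \right)} = 25$
$\left(165587 + k{\left(-620 \right)}\right) \left(152299 + 61523\right) = \left(165587 + 25\right) \left(152299 + 61523\right) = 165612 \cdot 213822 = 35411489064$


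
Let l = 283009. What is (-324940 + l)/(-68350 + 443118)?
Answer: -41931/374768 ≈ -0.11189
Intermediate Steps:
(-324940 + l)/(-68350 + 443118) = (-324940 + 283009)/(-68350 + 443118) = -41931/374768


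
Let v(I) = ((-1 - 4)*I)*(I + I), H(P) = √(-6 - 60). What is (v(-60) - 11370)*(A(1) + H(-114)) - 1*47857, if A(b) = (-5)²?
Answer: -1232107 - 47370*I*√66 ≈ -1.2321e+6 - 3.8484e+5*I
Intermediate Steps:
H(P) = I*√66 (H(P) = √(-66) = I*√66)
v(I) = -10*I² (v(I) = (-5*I)*(2*I) = -10*I²)
A(b) = 25
(v(-60) - 11370)*(A(1) + H(-114)) - 1*47857 = (-10*(-60)² - 11370)*(25 + I*√66) - 1*47857 = (-10*3600 - 11370)*(25 + I*√66) - 47857 = (-36000 - 11370)*(25 + I*√66) - 47857 = -47370*(25 + I*√66) - 47857 = (-1184250 - 47370*I*√66) - 47857 = -1232107 - 47370*I*√66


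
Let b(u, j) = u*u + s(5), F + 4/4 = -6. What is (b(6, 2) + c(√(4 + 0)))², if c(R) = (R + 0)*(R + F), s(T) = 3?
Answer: 841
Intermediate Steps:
F = -7 (F = -1 - 6 = -7)
b(u, j) = 3 + u² (b(u, j) = u*u + 3 = u² + 3 = 3 + u²)
c(R) = R*(-7 + R) (c(R) = (R + 0)*(R - 7) = R*(-7 + R))
(b(6, 2) + c(√(4 + 0)))² = ((3 + 6²) + √(4 + 0)*(-7 + √(4 + 0)))² = ((3 + 36) + √4*(-7 + √4))² = (39 + 2*(-7 + 2))² = (39 + 2*(-5))² = (39 - 10)² = 29² = 841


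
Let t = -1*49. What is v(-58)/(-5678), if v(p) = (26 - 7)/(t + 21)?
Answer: 19/158984 ≈ 0.00011951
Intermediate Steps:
t = -49
v(p) = -19/28 (v(p) = (26 - 7)/(-49 + 21) = 19/(-28) = 19*(-1/28) = -19/28)
v(-58)/(-5678) = -19/28/(-5678) = -19/28*(-1/5678) = 19/158984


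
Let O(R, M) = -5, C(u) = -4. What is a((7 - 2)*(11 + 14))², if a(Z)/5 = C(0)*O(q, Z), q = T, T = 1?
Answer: 10000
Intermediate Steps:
q = 1
a(Z) = 100 (a(Z) = 5*(-4*(-5)) = 5*20 = 100)
a((7 - 2)*(11 + 14))² = 100² = 10000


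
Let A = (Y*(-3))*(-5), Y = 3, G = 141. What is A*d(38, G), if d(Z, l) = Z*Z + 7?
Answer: 65295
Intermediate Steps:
d(Z, l) = 7 + Z² (d(Z, l) = Z² + 7 = 7 + Z²)
A = 45 (A = (3*(-3))*(-5) = -9*(-5) = 45)
A*d(38, G) = 45*(7 + 38²) = 45*(7 + 1444) = 45*1451 = 65295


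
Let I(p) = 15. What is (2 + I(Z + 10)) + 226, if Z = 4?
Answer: 243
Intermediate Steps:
(2 + I(Z + 10)) + 226 = (2 + 15) + 226 = 17 + 226 = 243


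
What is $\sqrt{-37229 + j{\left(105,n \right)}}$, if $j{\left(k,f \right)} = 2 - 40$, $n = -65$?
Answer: $i \sqrt{37267} \approx 193.05 i$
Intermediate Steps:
$j{\left(k,f \right)} = -38$ ($j{\left(k,f \right)} = 2 - 40 = -38$)
$\sqrt{-37229 + j{\left(105,n \right)}} = \sqrt{-37229 - 38} = \sqrt{-37267} = i \sqrt{37267}$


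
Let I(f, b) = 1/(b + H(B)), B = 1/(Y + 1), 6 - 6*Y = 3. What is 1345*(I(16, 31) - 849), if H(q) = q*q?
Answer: -323147010/283 ≈ -1.1419e+6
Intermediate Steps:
Y = ½ (Y = 1 - ⅙*3 = 1 - ½ = ½ ≈ 0.50000)
B = ⅔ (B = 1/(½ + 1) = 1/(3/2) = ⅔ ≈ 0.66667)
H(q) = q²
I(f, b) = 1/(4/9 + b) (I(f, b) = 1/(b + (⅔)²) = 1/(b + 4/9) = 1/(4/9 + b))
1345*(I(16, 31) - 849) = 1345*(9/(4 + 9*31) - 849) = 1345*(9/(4 + 279) - 849) = 1345*(9/283 - 849) = 1345*(-240258/283) = -323147010/283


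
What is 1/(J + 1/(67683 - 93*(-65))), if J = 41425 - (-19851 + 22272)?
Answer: 73728/2875686913 ≈ 2.5638e-5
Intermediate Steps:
J = 39004 (J = 41425 - 1*2421 = 41425 - 2421 = 39004)
1/(J + 1/(67683 - 93*(-65))) = 1/(39004 + 1/(67683 - 93*(-65))) = 1/(39004 + 1/(67683 + 6045)) = 1/(39004 + 1/73728) = 1/(2875686913/73728) = 73728/2875686913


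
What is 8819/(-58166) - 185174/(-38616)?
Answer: 2607569095/561534564 ≈ 4.6436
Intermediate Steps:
8819/(-58166) - 185174/(-38616) = 8819*(-1/58166) - 185174*(-1/38616) = -8819/58166 + 92587/19308 = 2607569095/561534564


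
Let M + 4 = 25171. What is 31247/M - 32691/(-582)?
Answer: 280306717/4882398 ≈ 57.412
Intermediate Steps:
M = 25167 (M = -4 + 25171 = 25167)
31247/M - 32691/(-582) = 31247/25167 - 32691/(-582) = 31247*(1/25167) - 32691*(-1/582) = 31247/25167 + 10897/194 = 280306717/4882398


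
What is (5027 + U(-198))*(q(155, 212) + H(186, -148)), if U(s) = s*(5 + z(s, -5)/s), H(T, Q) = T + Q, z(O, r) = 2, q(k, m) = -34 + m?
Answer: 872424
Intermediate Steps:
H(T, Q) = Q + T
U(s) = s*(5 + 2/s)
(5027 + U(-198))*(q(155, 212) + H(186, -148)) = (5027 + (2 + 5*(-198)))*((-34 + 212) + (-148 + 186)) = (5027 + (2 - 990))*(178 + 38) = (5027 - 988)*216 = 4039*216 = 872424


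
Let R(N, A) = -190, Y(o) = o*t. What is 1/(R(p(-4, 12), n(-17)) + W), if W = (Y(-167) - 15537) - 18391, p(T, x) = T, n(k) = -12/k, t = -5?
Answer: -1/33283 ≈ -3.0045e-5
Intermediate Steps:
Y(o) = -5*o (Y(o) = o*(-5) = -5*o)
W = -33093 (W = (-5*(-167) - 15537) - 18391 = (835 - 15537) - 18391 = -14702 - 18391 = -33093)
1/(R(p(-4, 12), n(-17)) + W) = 1/(-190 - 33093) = 1/(-33283) = -1/33283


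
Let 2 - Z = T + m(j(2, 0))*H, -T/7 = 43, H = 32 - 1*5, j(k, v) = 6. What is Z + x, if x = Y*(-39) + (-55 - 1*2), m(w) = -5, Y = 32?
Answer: -867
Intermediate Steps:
H = 27 (H = 32 - 5 = 27)
T = -301 (T = -7*43 = -301)
Z = 438 (Z = 2 - (-301 - 5*27) = 2 - (-301 - 135) = 2 - 1*(-436) = 2 + 436 = 438)
x = -1305 (x = 32*(-39) + (-55 - 1*2) = -1248 + (-55 - 2) = -1248 - 57 = -1305)
Z + x = 438 - 1305 = -867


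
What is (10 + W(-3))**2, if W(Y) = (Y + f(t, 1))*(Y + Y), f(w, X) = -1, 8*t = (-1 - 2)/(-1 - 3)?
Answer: 1156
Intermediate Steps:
t = 3/32 (t = ((-1 - 2)/(-1 - 3))/8 = (-3/(-4))/8 = (-3*(-1/4))/8 = (1/8)*(3/4) = 3/32 ≈ 0.093750)
W(Y) = 2*Y*(-1 + Y) (W(Y) = (Y - 1)*(Y + Y) = (-1 + Y)*(2*Y) = 2*Y*(-1 + Y))
(10 + W(-3))**2 = (10 + 2*(-3)*(-1 - 3))**2 = (10 + 2*(-3)*(-4))**2 = (10 + 24)**2 = 34**2 = 1156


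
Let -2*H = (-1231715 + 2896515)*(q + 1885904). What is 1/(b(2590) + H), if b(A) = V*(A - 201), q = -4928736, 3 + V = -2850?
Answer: 1/2532846540983 ≈ 3.9481e-13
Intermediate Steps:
V = -2853 (V = -3 - 2850 = -2853)
b(A) = 573453 - 2853*A (b(A) = -2853*(A - 201) = -2853*(-201 + A) = 573453 - 2853*A)
H = 2532853356800 (H = -(-1231715 + 2896515)*(-4928736 + 1885904)/2 = -832400*(-3042832) = -½*(-5065706713600) = 2532853356800)
1/(b(2590) + H) = 1/((573453 - 2853*2590) + 2532853356800) = 1/((573453 - 7389270) + 2532853356800) = 1/(-6815817 + 2532853356800) = 1/2532846540983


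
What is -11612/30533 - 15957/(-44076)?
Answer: -8198477/448590836 ≈ -0.018276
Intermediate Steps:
-11612/30533 - 15957/(-44076) = -11612*1/30533 - 15957*(-1/44076) = -11612/30533 + 5319/14692 = -8198477/448590836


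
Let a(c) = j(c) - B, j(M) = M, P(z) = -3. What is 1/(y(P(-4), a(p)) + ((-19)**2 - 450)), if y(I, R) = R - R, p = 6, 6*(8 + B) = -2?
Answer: -1/89 ≈ -0.011236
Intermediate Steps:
B = -25/3 (B = -8 + (1/6)*(-2) = -8 - 1/3 = -25/3 ≈ -8.3333)
a(c) = 25/3 + c (a(c) = c - 1*(-25/3) = c + 25/3 = 25/3 + c)
y(I, R) = 0
1/(y(P(-4), a(p)) + ((-19)**2 - 450)) = 1/(0 + ((-19)**2 - 450)) = 1/(0 + (361 - 450)) = 1/(0 - 89) = 1/(-89) = -1/89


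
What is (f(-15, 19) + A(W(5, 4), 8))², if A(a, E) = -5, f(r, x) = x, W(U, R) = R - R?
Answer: 196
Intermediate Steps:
W(U, R) = 0
(f(-15, 19) + A(W(5, 4), 8))² = (19 - 5)² = 14² = 196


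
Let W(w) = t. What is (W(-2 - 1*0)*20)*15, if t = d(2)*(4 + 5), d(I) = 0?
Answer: 0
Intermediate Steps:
t = 0 (t = 0*(4 + 5) = 0*9 = 0)
W(w) = 0
(W(-2 - 1*0)*20)*15 = (0*20)*15 = 0*15 = 0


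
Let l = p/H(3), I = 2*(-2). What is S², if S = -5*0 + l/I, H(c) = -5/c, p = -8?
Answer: 36/25 ≈ 1.4400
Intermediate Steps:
I = -4
l = 24/5 (l = -8/((-5/3)) = -8/((-5*⅓)) = -8/(-5/3) = -8*(-⅗) = 24/5 ≈ 4.8000)
S = -6/5 (S = -5*0 + (24/5)/(-4) = 0 + (24/5)*(-¼) = 0 - 6/5 = -6/5 ≈ -1.2000)
S² = (-6/5)² = 36/25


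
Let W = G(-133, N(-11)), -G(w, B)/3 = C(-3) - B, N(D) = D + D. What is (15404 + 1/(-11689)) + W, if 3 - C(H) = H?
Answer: 179075479/11689 ≈ 15320.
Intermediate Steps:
C(H) = 3 - H
N(D) = 2*D
G(w, B) = -18 + 3*B (G(w, B) = -3*((3 - 1*(-3)) - B) = -3*((3 + 3) - B) = -3*(6 - B) = -18 + 3*B)
W = -84 (W = -18 + 3*(2*(-11)) = -18 + 3*(-22) = -18 - 66 = -84)
(15404 + 1/(-11689)) + W = (15404 + 1/(-11689)) - 84 = (15404 - 1/11689) - 84 = 180057355/11689 - 84 = 179075479/11689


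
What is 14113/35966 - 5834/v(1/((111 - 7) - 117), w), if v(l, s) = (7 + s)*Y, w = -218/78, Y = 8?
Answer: -2041170965/11796848 ≈ -173.03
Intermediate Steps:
w = -109/39 (w = -218*1/78 = -109/39 ≈ -2.7949)
v(l, s) = 56 + 8*s (v(l, s) = (7 + s)*8 = 56 + 8*s)
14113/35966 - 5834/v(1/((111 - 7) - 117), w) = 14113/35966 - 5834/(56 + 8*(-109/39)) = 14113*(1/35966) - 5834/(56 - 872/39) = 14113/35966 - 5834/1312/39 = 14113/35966 - 5834*39/1312 = 14113/35966 - 113763/656 = -2041170965/11796848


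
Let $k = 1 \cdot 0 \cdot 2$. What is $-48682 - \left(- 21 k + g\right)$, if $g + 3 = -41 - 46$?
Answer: $-48592$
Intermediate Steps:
$k = 0$ ($k = 0 \cdot 2 = 0$)
$g = -90$ ($g = -3 - 87 = -90$)
$-48682 - \left(- 21 k + g\right) = -48682 - \left(\left(-21\right) 0 - 90\right) = -48682 - \left(0 - 90\right) = -48682 - -90 = -48682 + 90 = -48592$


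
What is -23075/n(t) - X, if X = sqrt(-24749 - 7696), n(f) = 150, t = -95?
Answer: -923/6 - 3*I*sqrt(3605) ≈ -153.83 - 180.13*I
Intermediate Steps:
X = 3*I*sqrt(3605) (X = sqrt(-32445) = 3*I*sqrt(3605) ≈ 180.13*I)
-23075/n(t) - X = -23075/150 - 3*I*sqrt(3605) = -23075*1/150 - 3*I*sqrt(3605) = -923/6 - 3*I*sqrt(3605)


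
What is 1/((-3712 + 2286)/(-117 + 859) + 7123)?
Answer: 371/2641920 ≈ 0.00014043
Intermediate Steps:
1/((-3712 + 2286)/(-117 + 859) + 7123) = 1/(-1426/742 + 7123) = 1/(-1426*1/742 + 7123) = 1/(-713/371 + 7123) = 1/(2641920/371) = 371/2641920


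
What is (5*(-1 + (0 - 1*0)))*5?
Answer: -25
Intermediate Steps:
(5*(-1 + (0 - 1*0)))*5 = (5*(-1 + (0 + 0)))*5 = (5*(-1 + 0))*5 = (5*(-1))*5 = -5*5 = -25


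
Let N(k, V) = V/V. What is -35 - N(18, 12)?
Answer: -36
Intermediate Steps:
N(k, V) = 1
-35 - N(18, 12) = -35 - 1*1 = -35 - 1 = -36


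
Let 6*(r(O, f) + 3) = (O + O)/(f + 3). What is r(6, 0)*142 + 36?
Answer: -886/3 ≈ -295.33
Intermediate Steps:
r(O, f) = -3 + O/(3*(3 + f)) (r(O, f) = -3 + ((O + O)/(f + 3))/6 = -3 + ((2*O)/(3 + f))/6 = -3 + (2*O/(3 + f))/6 = -3 + O/(3*(3 + f)))
r(6, 0)*142 + 36 = ((-27 + 6 - 9*0)/(3*(3 + 0)))*142 + 36 = ((⅓)*(-27 + 6 + 0)/3)*142 + 36 = ((⅓)*(⅓)*(-21))*142 + 36 = -7/3*142 + 36 = -994/3 + 36 = -886/3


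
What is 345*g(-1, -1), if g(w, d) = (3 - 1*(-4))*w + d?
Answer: -2760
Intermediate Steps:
g(w, d) = d + 7*w (g(w, d) = (3 + 4)*w + d = 7*w + d = d + 7*w)
345*g(-1, -1) = 345*(-1 + 7*(-1)) = 345*(-1 - 7) = 345*(-8) = -2760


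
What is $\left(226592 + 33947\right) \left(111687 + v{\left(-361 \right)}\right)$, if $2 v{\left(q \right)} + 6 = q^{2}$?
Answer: $\frac{92149778371}{2} \approx 4.6075 \cdot 10^{10}$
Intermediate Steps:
$v{\left(q \right)} = -3 + \frac{q^{2}}{2}$
$\left(226592 + 33947\right) \left(111687 + v{\left(-361 \right)}\right) = \left(226592 + 33947\right) \left(111687 - \left(3 - \frac{\left(-361\right)^{2}}{2}\right)\right) = 260539 \left(111687 + \left(-3 + \frac{1}{2} \cdot 130321\right)\right) = 260539 \left(111687 + \left(-3 + \frac{130321}{2}\right)\right) = 260539 \left(111687 + \frac{130315}{2}\right) = 260539 \cdot \frac{353689}{2} = \frac{92149778371}{2}$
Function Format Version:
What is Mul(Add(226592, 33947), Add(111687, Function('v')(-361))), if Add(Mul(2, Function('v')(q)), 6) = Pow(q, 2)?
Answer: Rational(92149778371, 2) ≈ 4.6075e+10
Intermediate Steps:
Function('v')(q) = Add(-3, Mul(Rational(1, 2), Pow(q, 2)))
Mul(Add(226592, 33947), Add(111687, Function('v')(-361))) = Mul(Add(226592, 33947), Add(111687, Add(-3, Mul(Rational(1, 2), Pow(-361, 2))))) = Mul(260539, Add(111687, Add(-3, Mul(Rational(1, 2), 130321)))) = Mul(260539, Add(111687, Add(-3, Rational(130321, 2)))) = Mul(260539, Add(111687, Rational(130315, 2))) = Mul(260539, Rational(353689, 2)) = Rational(92149778371, 2)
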